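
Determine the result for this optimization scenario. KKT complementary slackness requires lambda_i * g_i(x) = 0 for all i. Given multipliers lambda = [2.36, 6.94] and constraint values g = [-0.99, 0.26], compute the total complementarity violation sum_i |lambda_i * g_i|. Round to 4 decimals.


KKT complementary slackness check:
lambda_1 * g_1 = 2.36 * -0.99 = -2.3364
lambda_2 * g_2 = 6.94 * 0.26 = 1.8044
Total violation = 2.3364 + 1.8044 = 4.1408


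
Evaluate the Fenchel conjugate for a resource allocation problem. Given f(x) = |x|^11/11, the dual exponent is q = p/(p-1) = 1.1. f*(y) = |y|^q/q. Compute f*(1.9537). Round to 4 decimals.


The conjugate exponent q satisfies 1/p + 1/q = 1.
p = 11, so q = 11/(11 - 1) = 1.1
|y|^q = 1.9537^1.1 = 2.089
f*(1.9537) = 2.089 / 1.1 = 1.8991


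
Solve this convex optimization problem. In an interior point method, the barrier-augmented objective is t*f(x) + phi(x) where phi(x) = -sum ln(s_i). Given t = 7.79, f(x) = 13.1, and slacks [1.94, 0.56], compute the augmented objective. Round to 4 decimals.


Step 1: Compute log-barrier.
ln values: [0.6627, -0.5798]
phi = -(0.6627 - 0.5798) = -0.0829
Step 2: Compute augmented objective.
t*f(x) = 7.79*13.1 = 102.049
Total = 102.049 - 0.0829 = 101.9661


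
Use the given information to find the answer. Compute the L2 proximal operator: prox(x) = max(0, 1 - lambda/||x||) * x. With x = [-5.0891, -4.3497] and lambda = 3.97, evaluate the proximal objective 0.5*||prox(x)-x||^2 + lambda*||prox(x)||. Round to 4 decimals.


Step 1: Compute ||x||.
||x|| = 6.6947
Step 2: Compute scaling factor.
scale = max(0, 1 - 3.97/6.6947) = 0.407
Step 3: prox(x) = [-2.0712, -1.7703]
||prox(x)|| = 2.7247
Step 4: Proximal objective.
0.5*||prox-x||^2 = 7.8805
lambda*||prox|| = 10.8171
Total = 18.6975


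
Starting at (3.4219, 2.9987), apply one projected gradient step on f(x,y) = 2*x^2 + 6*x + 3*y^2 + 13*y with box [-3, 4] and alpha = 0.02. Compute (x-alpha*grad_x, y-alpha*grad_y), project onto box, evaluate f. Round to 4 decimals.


Step 1: Compute gradient at (3.4219, 2.9987).
grad_x = 2*2*3.4219 + 6 = 19.6876
grad_y = 2*3*2.9987 + 13 = 30.9922
Step 2: Gradient step.
x_raw = 3.4219 - 0.02*19.6876 = 3.0281
y_raw = 2.9987 - 0.02*30.9922 = 2.3789
Step 3: Project onto [-3, 4].
x_proj = clip(3.0281) = 3.0281
y_proj = clip(2.3789) = 2.3789
Step 4: Evaluate f.
f(3.0281, 2.3789) = 84.4102


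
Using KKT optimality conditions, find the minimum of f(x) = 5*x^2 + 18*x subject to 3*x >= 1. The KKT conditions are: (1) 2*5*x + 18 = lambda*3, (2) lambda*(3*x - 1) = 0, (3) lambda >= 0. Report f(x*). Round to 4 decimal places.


Step 1: Try lambda = 0 (constraint inactive).
x_unc = -18/(2*5) = -1.8
Check: 3*-1.8 = -5.4 < 1 -- violated!
Step 2: Constraint must be active: 3*x = 1
x* = 1/3 = 0.3333 (rounded; the exact value 1/3 is used below)
lambda = (2*5*(1/3) + 18)/3 = 7.1111
Step 3: Compute optimal value.
f(x*) = 5*(1/3)^2 + 18*(1/3) = 6.5556


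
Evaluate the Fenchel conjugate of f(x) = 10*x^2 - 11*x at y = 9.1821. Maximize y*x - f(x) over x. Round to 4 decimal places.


f*(y) = sup_x {y*x - a*x^2 - b*x} = sup_x {(y-b)*x - a*x^2}
FOC: (y - b) - 2a*x = 0 => x* = (y - b)/(2a)
x* = (9.1821 + 11)/(2*10) = 1.0091
f*(9.1821) = (y-b)^2/(4a) = (9.1821 + 11)^2/(4*10)
= 407.3172/40 = 10.1829


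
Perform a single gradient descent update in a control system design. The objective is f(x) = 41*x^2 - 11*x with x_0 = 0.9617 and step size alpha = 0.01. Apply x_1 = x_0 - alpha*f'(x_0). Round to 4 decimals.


We compute the gradient at x_0 and apply the update.
f'(x) = 82*x - 11
f'(0.9617) = 82*0.9617 - 11 = 67.8594
x_1 = 0.9617 - 0.01*67.8594 = 0.2831


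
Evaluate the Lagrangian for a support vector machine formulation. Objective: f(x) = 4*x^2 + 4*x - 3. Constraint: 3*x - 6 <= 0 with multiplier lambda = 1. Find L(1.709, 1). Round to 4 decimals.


Step 1: Evaluate f(x).
f(1.709) = 4*1.709^2 + 4*1.709 - 3 = 15.5187
Step 2: Evaluate g(x).
g(1.709) = 3*1.709 - 6 = -0.873
Step 3: Compute Lagrangian.
L = 15.5187 + 1*-0.873 = 14.6457


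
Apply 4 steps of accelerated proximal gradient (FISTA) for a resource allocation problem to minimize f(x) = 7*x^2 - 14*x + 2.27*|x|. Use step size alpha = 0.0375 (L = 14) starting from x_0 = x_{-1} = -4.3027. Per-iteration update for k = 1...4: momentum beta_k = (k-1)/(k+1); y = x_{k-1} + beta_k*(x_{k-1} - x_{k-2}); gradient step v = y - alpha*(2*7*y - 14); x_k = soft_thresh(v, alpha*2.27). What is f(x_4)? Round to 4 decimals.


FISTA on f(x) = 7*x^2 - 14*x + 2.27*|x|
L = 14, alpha = 0.0375
Iteration 1: beta = 0.0, y = -4.3027 + 0.0*(-4.3027 + 4.3027) = -4.3027
  grad(y) = -74.2378, v = y - alpha*grad = -1.5188
  prox(v) = soft_thresh(-1.5188, 0.0851) = -1.4337
Iteration 2: beta = 0.3333, y = -1.4337 + 0.3333*(-1.4337 + 4.3027) = -0.4773
  grad(y) = -20.6823, v = y - alpha*grad = 0.2983
  prox(v) = soft_thresh(0.2983, 0.0851) = 0.2132
Iteration 3: beta = 0.5, y = 0.2132 + 0.5*(0.2132 + 1.4337) = 1.0366
  grad(y) = 0.5118, v = y - alpha*grad = 1.0174
  prox(v) = soft_thresh(1.0174, 0.0851) = 0.9322
Iteration 4: beta = 0.6, y = 0.9322 + 0.6*(0.9322 - 0.2132) = 1.3637
  grad(y) = 5.0917, v = y - alpha*grad = 1.1728
  prox(v) = soft_thresh(1.1728, 0.0851) = 1.0876
f(x_4) = 7*1.0876^2 - 14*1.0876 + 2.27*|1.0876| = -4.4773


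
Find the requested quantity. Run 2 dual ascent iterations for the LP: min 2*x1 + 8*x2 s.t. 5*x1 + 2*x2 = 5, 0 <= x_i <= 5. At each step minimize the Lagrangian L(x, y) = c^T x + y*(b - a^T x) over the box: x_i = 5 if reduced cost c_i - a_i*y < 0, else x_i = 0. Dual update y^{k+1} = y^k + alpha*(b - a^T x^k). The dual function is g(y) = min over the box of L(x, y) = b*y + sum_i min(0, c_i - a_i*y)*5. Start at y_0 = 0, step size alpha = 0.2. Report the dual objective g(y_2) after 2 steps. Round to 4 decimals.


Dual ascent for LP: min 2*x1 + 8*x2, 5*x1 + 2*x2 = 5, 0 <= x_i <= 5
Step 1: y^k = 0.0, reduced costs: (2.0, 8.0)
  x^k = (0.0, 0.0), subgradient = b - a^T x = 5.0
  y^{k+1} = 0.0 + 0.2*5.0 = 1.0
Step 2: y^k = 1.0, reduced costs: (-3.0, 6.0)
  x^k = (5.0, 0.0), subgradient = b - a^T x = -20.0
  y^{k+1} = 1.0 + 0.2*-20.0 = -3.0
Dual objective at y_2 = -3.0: reduced costs (17.0, 14.0), box minimizer x = (0.0, 0.0)
g(y_2) = b*y + (c1 - a1*y)*x1 + (c2 - a2*y)*x2 = 5*(-3.0) + 17.0*0.0 + 14.0*0.0 = -15.0 + 0.0 + 0.0 = -15.0


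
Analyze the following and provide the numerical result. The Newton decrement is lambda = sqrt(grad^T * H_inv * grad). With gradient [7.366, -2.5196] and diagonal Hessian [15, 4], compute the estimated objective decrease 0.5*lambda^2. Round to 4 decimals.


Step 1: H is diagonal, so H^(-1) * g = [0.4911, -0.6299].
Step 2: g^T H^(-1) g = sum_i g_i^2 / H_ii
  = (7.366)^2/15 + (-2.5196)^2/4
  = 3.6172 + 1.5871 = 5.2043
Step 3: Objective decrease = 0.5 * g^T H^(-1) g = 2.6021


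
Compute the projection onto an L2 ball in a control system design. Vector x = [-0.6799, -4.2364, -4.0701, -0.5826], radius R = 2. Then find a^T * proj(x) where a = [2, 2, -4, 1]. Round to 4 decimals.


Step 1: Compute ||x|| (intermediates to 6 decimals).
||x|| = sqrt((-0.6799)^2 + (-4.2364)^2 + (-4.0701)^2 + (-0.5826)^2) = 5.942599
Step 2: Project.
Since ||x|| > R, scale = R/||x|| = 2/5.942599 = 0.336553, proj(x) = scale * x
proj(x) = [-0.228822, -1.425773, -1.369804, -0.196076]
Step 3: Dot product.
a^T * proj(x) = 2*(-0.228822) + 2*(-1.425773) - 4*(-1.369804) + 1*(-0.196076) = 1.974


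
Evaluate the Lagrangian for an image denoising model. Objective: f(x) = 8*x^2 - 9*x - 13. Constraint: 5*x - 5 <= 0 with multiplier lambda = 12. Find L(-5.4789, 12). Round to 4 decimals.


Step 1: Evaluate f(x).
f(-5.4789) = 8*(-5.4789)^2 - 9*(-5.4789) - 13 = 276.4569
Step 2: Evaluate g(x).
g(-5.4789) = 5*-5.4789 - 5 = -32.3945
Step 3: Compute Lagrangian.
L = 276.4569 + 12*-32.3945 = -112.2771


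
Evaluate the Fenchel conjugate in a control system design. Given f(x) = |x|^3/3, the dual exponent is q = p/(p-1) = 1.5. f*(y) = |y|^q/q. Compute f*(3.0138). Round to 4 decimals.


The conjugate exponent q satisfies 1/p + 1/q = 1.
p = 3, so q = 3/(3 - 1) = 1.5
|y|^q = 3.0138^1.5 = 5.232
f*(3.0138) = 5.232 / 1.5 = 3.488


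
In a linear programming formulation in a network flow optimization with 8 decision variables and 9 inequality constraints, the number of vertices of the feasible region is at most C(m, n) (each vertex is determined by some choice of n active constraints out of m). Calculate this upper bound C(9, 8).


Each vertex corresponds to some choice of n active constraints out of m, so the number of vertices is at most C(m, n) = m! / (n!(m-n)!).
m = 9, n = 8
Numerator: 9 * 8 * 7 * 6 * 5 * 4 * 3 * 2
Denominator: 8! = 40320
C(9, 8) = 9


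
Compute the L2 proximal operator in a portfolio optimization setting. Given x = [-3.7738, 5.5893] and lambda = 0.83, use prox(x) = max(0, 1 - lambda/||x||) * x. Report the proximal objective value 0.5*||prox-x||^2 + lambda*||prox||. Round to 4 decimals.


Step 1: Compute ||x||.
||x|| = 6.744
Step 2: Compute scaling factor.
scale = max(0, 1 - 0.83/6.744) = 0.8769
Step 3: prox(x) = [-3.3094, 4.9014]
||prox(x)|| = 5.914
Step 4: Proximal objective.
0.5*||prox-x||^2 = 0.3445
lambda*||prox|| = 4.9086
Total = 5.2531


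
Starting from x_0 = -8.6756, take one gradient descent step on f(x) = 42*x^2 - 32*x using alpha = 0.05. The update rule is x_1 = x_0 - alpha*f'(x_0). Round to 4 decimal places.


We compute the gradient at x_0 and apply the update.
f'(x) = 84*x - 32
f'(-8.6756) = 84*-8.6756 - 32 = -760.7504
x_1 = -8.6756 - 0.05*-760.7504 = 29.3619


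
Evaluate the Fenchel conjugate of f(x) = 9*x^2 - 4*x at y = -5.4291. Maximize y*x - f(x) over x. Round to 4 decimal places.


f*(y) = sup_x {y*x - a*x^2 - b*x} = sup_x {(y-b)*x - a*x^2}
FOC: (y - b) - 2a*x = 0 => x* = (y - b)/(2a)
x* = (-5.4291 + 4)/(2*9) = -0.0794
f*(-5.4291) = (y-b)^2/(4a) = (-5.4291 + 4)^2/(4*9)
= 2.0423/36 = 0.0567


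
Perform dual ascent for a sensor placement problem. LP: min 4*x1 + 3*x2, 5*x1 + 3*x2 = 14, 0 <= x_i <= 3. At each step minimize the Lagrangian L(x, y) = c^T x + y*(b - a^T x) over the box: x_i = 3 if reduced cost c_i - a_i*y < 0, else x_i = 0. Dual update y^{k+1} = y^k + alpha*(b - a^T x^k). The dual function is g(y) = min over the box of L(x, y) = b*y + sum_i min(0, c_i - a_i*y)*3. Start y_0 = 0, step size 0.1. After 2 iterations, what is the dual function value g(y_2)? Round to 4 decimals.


Dual ascent for LP: min 4*x1 + 3*x2, 5*x1 + 3*x2 = 14, 0 <= x_i <= 3
Step 1: y^k = 0.0, reduced costs: (4.0, 3.0)
  x^k = (0.0, 0.0), subgradient = b - a^T x = 14.0
  y^{k+1} = 0.0 + 0.1*14.0 = 1.4
Step 2: y^k = 1.4, reduced costs: (-3.0, -1.2)
  x^k = (3.0, 3.0), subgradient = b - a^T x = -10.0
  y^{k+1} = 1.4 + 0.1*-10.0 = 0.4
Dual objective at y_2 = 0.4: reduced costs (2.0, 1.8), box minimizer x = (0.0, 0.0)
g(y_2) = b*y + (c1 - a1*y)*x1 + (c2 - a2*y)*x2 = 14*0.4 + 2.0*0.0 + 1.8*0.0 = 5.6 + 0.0 + 0.0 = 5.6


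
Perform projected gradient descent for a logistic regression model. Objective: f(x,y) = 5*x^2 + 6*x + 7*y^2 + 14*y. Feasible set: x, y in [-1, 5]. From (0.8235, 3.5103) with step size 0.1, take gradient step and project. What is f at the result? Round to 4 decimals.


Step 1: Compute gradient at (0.8235, 3.5103).
grad_x = 2*5*0.8235 + 6 = 14.235
grad_y = 2*7*3.5103 + 14 = 63.1442
Step 2: Gradient step.
x_raw = 0.8235 - 0.1*14.235 = -0.6
y_raw = 3.5103 - 0.1*63.1442 = -2.8041
Step 3: Project onto [-1, 5].
x_proj = clip(-0.6) = -0.6
y_proj = clip(-2.8041) = -1.0
Step 4: Evaluate f.
f(-0.6, -1.0) = -8.8


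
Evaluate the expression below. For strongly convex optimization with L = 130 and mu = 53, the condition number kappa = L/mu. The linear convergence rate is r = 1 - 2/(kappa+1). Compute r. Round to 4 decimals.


Step 1: Compute the condition number.
kappa = L/mu = 130/53 = 2.4528
Step 2: Compute the convergence rate.
r = 1 - 2/(kappa + 1) = 1 - 2*mu/(L + mu) = (L - mu)/(L + mu) = 77/183 = 0.4208


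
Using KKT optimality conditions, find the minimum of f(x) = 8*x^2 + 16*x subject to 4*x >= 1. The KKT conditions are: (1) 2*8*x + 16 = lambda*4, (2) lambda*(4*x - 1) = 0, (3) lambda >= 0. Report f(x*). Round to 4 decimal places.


Step 1: Try lambda = 0 (constraint inactive).
x_unc = -16/(2*8) = -1.0
Check: 4*-1.0 = -4.0 < 1 -- violated!
Step 2: Constraint must be active: 4*x = 1
x* = 1/4 = 0.25
lambda = (2*8*0.25 + 16)/4 = 5.0
Step 3: Compute optimal value.
f(x*) = 8*0.25^2 + 16*0.25 = 4.5


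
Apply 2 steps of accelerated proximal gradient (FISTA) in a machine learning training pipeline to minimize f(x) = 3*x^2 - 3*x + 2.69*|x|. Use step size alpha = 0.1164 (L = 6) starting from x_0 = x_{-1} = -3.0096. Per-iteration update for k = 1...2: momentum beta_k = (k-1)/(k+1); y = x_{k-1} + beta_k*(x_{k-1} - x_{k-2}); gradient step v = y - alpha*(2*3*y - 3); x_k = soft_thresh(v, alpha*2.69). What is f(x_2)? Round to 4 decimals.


FISTA on f(x) = 3*x^2 - 3*x + 2.69*|x|
L = 6, alpha = 0.1164
Iteration 1: beta = 0.0, y = -3.0096 + 0.0*(-3.0096 + 3.0096) = -3.0096
  grad(y) = -21.0576, v = y - alpha*grad = -0.5585
  prox(v) = soft_thresh(-0.5585, 0.3131) = -0.2454
Iteration 2: beta = 0.3333, y = -0.2454 + 0.3333*(-0.2454 + 3.0096) = 0.676
  grad(y) = 1.0562, v = y - alpha*grad = 0.5531
  prox(v) = soft_thresh(0.5531, 0.3131) = 0.24
f(x_2) = 3*0.24^2 - 3*0.24 + 2.69*|0.24| = 0.0984


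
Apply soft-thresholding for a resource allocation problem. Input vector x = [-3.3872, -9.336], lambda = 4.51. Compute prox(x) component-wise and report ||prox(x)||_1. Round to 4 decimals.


Soft-thresholding with lambda = 4.51:
prox(-3.3872) = sign(-3.3872)*max(|-3.3872| - 4.51, 0) = 0.0
prox(-9.336) = sign(-9.336)*max(|-9.336| - 4.51, 0) = -4.826
prox(x) = [0.0, -4.826]
||prox(x)||_1 = 0.0 + 4.826 = 4.826


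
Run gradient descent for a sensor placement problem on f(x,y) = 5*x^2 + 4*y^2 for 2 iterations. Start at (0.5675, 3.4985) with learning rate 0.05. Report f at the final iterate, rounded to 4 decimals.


Gradient descent on f(x,y) = 5*x^2 + 4*y^2.
Starting point: (0.5675, 3.4985), alpha = 0.05
Step 1: grad_x = 2*5*0.5675 = 5.675, grad_y = 2*4*3.4985 = 27.988
  x_1 = 0.5675 - 0.05*5.675 = 0.2838
  y_1 = 3.4985 - 0.05*27.988 = 2.0991
Step 2: grad_x = 2*5*0.2838 = 2.8375, grad_y = 2*4*2.0991 = 16.7928
  x_2 = 0.2838 - 0.05*2.8375 = 0.1419
  y_2 = 2.0991 - 0.05*16.7928 = 1.2595
f(0.1419, 1.2595) = 5*0.1419^2 + 4*1.2595^2 = 6.4456


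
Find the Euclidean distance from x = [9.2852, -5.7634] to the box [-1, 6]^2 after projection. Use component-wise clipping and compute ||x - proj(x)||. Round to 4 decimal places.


Project each component onto [-1, 6].
clip(9.2852) = 6.0, clip(-5.7634) = -1.0
Projection = [6.0, -1.0]
Squared diffs: [10.7925, 22.69]
Distance = sqrt(33.4825) = 5.7864


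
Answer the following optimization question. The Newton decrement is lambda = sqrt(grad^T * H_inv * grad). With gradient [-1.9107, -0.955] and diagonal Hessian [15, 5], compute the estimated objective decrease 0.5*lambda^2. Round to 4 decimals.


Step 1: H is diagonal, so H^(-1) * g = [-0.1274, -0.191].
Step 2: g^T H^(-1) g = sum_i g_i^2 / H_ii
  = (-1.9107)^2/15 + (-0.955)^2/5
  = 0.2434 + 0.1824 = 0.4258
Step 3: Objective decrease = 0.5 * g^T H^(-1) g = 0.2129


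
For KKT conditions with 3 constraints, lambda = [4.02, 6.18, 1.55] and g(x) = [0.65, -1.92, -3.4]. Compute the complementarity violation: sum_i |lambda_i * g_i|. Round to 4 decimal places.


KKT complementary slackness check:
lambda_1 * g_1 = 4.02 * 0.65 = 2.613
lambda_2 * g_2 = 6.18 * -1.92 = -11.8656
lambda_3 * g_3 = 1.55 * -3.4 = -5.27
Total violation = 2.613 + 11.8656 + 5.27 = 19.7486


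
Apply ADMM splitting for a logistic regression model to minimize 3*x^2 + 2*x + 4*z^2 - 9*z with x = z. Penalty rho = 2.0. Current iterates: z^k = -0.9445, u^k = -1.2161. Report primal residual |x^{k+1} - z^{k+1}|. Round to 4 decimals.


ADMM iteration with rho = 2.0, z^k = -0.9445, u^k = -1.2161
Step 1: x-update.
Minimize 3*x^2 + 2*x + (2.0/2)*(x + 0.9445 - 1.2161)^2
FOC: (2*3 + 2.0)*x = -2 + 2.0*(-0.9445 + 1.2161)
x^{k+1} = -0.1821
Step 2: z-update.
Minimize 4*z^2 - 9*z + (2.0/2)*(-0.1821 - z - 1.2161)^2
FOC: (2*4 + 2.0)*z = 9 + 2.0*(-0.1821 - 1.2161)
z^{k+1} = 0.6204
Step 3: u-update.
u^{k+1} = -1.2161 - 0.1821 - 0.6204 = -2.0186
Step 4: Primal residual = |-0.1821 - 0.6204| = 0.8025


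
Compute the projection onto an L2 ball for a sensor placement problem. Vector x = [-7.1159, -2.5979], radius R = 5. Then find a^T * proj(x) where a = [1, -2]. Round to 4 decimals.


Step 1: Compute ||x|| (intermediates to 6 decimals).
||x|| = sqrt((-7.1159)^2 + (-2.5979)^2) = 7.575297
Step 2: Project.
Since ||x|| > R, scale = R/||x|| = 5/7.575297 = 0.66004, proj(x) = scale * x
proj(x) = [-4.696779, -1.714718]
Step 3: Dot product.
a^T * proj(x) = 1*(-4.696779) - 2*(-1.714718) = -1.2673


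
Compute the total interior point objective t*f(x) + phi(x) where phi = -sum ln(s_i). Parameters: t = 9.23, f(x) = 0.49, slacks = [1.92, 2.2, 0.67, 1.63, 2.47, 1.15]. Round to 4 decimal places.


Step 1: Compute log-barrier.
ln values: [0.6523, 0.7885, -0.4005, 0.4886, 0.9042, 0.1398]
phi = -(0.6523 + 0.7885 - 0.4005 + 0.4886 + 0.9042 + 0.1398) = -2.5729
Step 2: Compute augmented objective.
t*f(x) = 9.23*0.49 = 4.5227
Total = 4.5227 - 2.5729 = 1.9498


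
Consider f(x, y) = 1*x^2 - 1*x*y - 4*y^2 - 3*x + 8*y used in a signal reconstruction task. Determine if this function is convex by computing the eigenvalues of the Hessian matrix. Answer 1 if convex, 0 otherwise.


The Hessian of f(x,y) = 1*x^2 - 1*x*y - 4*y^2 - 3*x + 8*y is:
H = [[2, -1], [-1, -8]]
Trace = 2 - 8 = -6
Determinant = 2*-8 - (-1)^2 = -17
Discriminant = (-6)^2 - 4*-17 = 104.0
Eigenvalues: lambda_1 = -8.099, lambda_2 = 2.099
The function is not convex.

0


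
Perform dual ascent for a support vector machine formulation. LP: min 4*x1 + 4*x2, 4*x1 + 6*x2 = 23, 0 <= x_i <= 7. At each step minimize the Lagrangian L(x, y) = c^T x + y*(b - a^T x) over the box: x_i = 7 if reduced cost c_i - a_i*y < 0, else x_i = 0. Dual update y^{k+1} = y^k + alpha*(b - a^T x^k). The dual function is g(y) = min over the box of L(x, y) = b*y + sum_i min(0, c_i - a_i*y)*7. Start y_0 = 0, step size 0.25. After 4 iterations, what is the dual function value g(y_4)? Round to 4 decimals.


Dual ascent for LP: min 4*x1 + 4*x2, 4*x1 + 6*x2 = 23, 0 <= x_i <= 7
Step 1: y^k = 0.0, reduced costs: (4.0, 4.0)
  x^k = (0.0, 0.0), subgradient = b - a^T x = 23.0
  y^{k+1} = 0.0 + 0.25*23.0 = 5.75
Step 2: y^k = 5.75, reduced costs: (-19.0, -30.5)
  x^k = (7.0, 7.0), subgradient = b - a^T x = -47.0
  y^{k+1} = 5.75 + 0.25*-47.0 = -6.0
Step 3: y^k = -6.0, reduced costs: (28.0, 40.0)
  x^k = (0.0, 0.0), subgradient = b - a^T x = 23.0
  y^{k+1} = -6.0 + 0.25*23.0 = -0.25
Step 4: y^k = -0.25, reduced costs: (5.0, 5.5)
  x^k = (0.0, 0.0), subgradient = b - a^T x = 23.0
  y^{k+1} = -0.25 + 0.25*23.0 = 5.5
Dual objective at y_4 = 5.5: reduced costs (-18.0, -29.0), box minimizer x = (7.0, 7.0)
g(y_4) = b*y + (c1 - a1*y)*x1 + (c2 - a2*y)*x2 = 23*5.5 + (-18.0)*7.0 + (-29.0)*7.0 = 126.5 - 126.0 - 203.0 = -202.5


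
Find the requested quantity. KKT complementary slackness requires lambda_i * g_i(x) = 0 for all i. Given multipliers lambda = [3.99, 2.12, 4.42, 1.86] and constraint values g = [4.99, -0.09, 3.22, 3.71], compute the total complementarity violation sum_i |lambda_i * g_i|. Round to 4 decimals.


KKT complementary slackness check:
lambda_1 * g_1 = 3.99 * 4.99 = 19.9101
lambda_2 * g_2 = 2.12 * -0.09 = -0.1908
lambda_3 * g_3 = 4.42 * 3.22 = 14.2324
lambda_4 * g_4 = 1.86 * 3.71 = 6.9006
Total violation = 19.9101 + 0.1908 + 14.2324 + 6.9006 = 41.2339


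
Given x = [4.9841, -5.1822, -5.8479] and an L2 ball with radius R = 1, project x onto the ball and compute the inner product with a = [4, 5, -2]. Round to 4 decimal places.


Step 1: Compute ||x|| (intermediates to 6 decimals).
||x|| = sqrt(4.9841^2 + (-5.1822)^2 + (-5.8479)^2) = 9.267922
Step 2: Project.
Since ||x|| > R, scale = R/||x|| = 1/9.267922 = 0.107899, proj(x) = scale * x
proj(x) = [0.537779, -0.559154, -0.630983]
Step 3: Dot product.
a^T * proj(x) = 4*0.537779 + 5*(-0.559154) - 2*(-0.630983) = 0.6173


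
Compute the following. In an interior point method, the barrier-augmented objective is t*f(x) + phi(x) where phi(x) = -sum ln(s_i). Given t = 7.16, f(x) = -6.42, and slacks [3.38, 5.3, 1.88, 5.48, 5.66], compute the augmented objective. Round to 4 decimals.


Step 1: Compute log-barrier.
ln values: [1.2179, 1.6677, 0.6313, 1.7011, 1.7334]
phi = -(1.2179 + 1.6677 + 0.6313 + 1.7011 + 1.7334) = -6.9514
Step 2: Compute augmented objective.
t*f(x) = 7.16*-6.42 = -45.9672
Total = -45.9672 - 6.9514 = -52.9186


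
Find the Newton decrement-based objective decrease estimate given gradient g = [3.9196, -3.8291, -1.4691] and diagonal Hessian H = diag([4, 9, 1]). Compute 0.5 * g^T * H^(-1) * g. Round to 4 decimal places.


Step 1: H is diagonal, so H^(-1) * g = [0.9799, -0.4255, -1.4691].
Step 2: g^T H^(-1) g = sum_i g_i^2 / H_ii
  = (3.9196)^2/4 + (-3.8291)^2/9 + (-1.4691)^2/1
  = 3.8408 + 1.6291 + 2.1583 = 7.6282
Step 3: Objective decrease = 0.5 * g^T H^(-1) g = 3.8141


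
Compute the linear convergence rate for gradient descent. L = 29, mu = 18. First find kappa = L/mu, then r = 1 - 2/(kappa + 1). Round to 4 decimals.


Step 1: Compute the condition number.
kappa = L/mu = 29/18 = 1.6111
Step 2: Compute the convergence rate.
r = 1 - 2/(kappa + 1) = 1 - 2*mu/(L + mu) = (L - mu)/(L + mu) = 11/47 = 0.234


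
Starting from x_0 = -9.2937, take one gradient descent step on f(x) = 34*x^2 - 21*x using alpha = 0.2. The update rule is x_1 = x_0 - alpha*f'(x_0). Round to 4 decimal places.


We compute the gradient at x_0 and apply the update.
f'(x) = 68*x - 21
f'(-9.2937) = 68*-9.2937 - 21 = -652.9716
x_1 = -9.2937 - 0.2*-652.9716 = 121.3006


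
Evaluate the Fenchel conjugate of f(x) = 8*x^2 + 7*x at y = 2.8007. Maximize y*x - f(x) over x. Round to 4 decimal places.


f*(y) = sup_x {y*x - a*x^2 - b*x} = sup_x {(y-b)*x - a*x^2}
FOC: (y - b) - 2a*x = 0 => x* = (y - b)/(2a)
x* = (2.8007 - 7)/(2*8) = -0.2625
f*(2.8007) = (y-b)^2/(4a) = (2.8007 - 7)^2/(4*8)
= 17.6341/32 = 0.5511


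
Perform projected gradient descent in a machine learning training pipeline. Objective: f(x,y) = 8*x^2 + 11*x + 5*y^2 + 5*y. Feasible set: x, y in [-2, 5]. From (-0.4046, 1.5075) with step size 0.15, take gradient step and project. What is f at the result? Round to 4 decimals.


Step 1: Compute gradient at (-0.4046, 1.5075).
grad_x = 2*8*-0.4046 + 11 = 4.5264
grad_y = 2*5*1.5075 + 5 = 20.075
Step 2: Gradient step.
x_raw = -0.4046 - 0.15*4.5264 = -1.0836
y_raw = 1.5075 - 0.15*20.075 = -1.5038
Step 3: Project onto [-2, 5].
x_proj = clip(-1.0836) = -1.0836
y_proj = clip(-1.5038) = -1.5038
Step 4: Evaluate f.
f(-1.0836, -1.5038) = 1.2612


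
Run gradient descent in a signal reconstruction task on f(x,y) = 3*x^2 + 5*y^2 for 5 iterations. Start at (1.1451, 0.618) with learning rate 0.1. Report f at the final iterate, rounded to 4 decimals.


Gradient descent on f(x,y) = 3*x^2 + 5*y^2.
Starting point: (1.1451, 0.618), alpha = 0.1
Step 1: grad_x = 2*3*1.1451 = 6.8706, grad_y = 2*5*0.618 = 6.18
  x_1 = 1.1451 - 0.1*6.8706 = 0.458
  y_1 = 0.618 - 0.1*6.18 = 0.0
Step 2: grad_x = 2*3*0.458 = 2.7482, grad_y = 2*5*0.0 = 0.0
  x_2 = 0.458 - 0.1*2.7482 = 0.1832
  y_2 = 0.0 - 0.1*0.0 = 0.0
Step 3: grad_x = 2*3*0.1832 = 1.0993, grad_y = 2*5*0.0 = 0.0
  x_3 = 0.1832 - 0.1*1.0993 = 0.0733
  y_3 = 0.0 - 0.1*0.0 = 0.0
Step 4: grad_x = 2*3*0.0733 = 0.4397, grad_y = 2*5*0.0 = 0.0
  x_4 = 0.0733 - 0.1*0.4397 = 0.0293
  y_4 = 0.0 - 0.1*0.0 = 0.0
Step 5: grad_x = 2*3*0.0293 = 0.1759, grad_y = 2*5*0.0 = 0.0
  x_5 = 0.0293 - 0.1*0.1759 = 0.0117
  y_5 = 0.0 - 0.1*0.0 = 0.0
f(0.0117, 0.0) = 3*0.0117^2 + 5*0.0^2 = 0.0004


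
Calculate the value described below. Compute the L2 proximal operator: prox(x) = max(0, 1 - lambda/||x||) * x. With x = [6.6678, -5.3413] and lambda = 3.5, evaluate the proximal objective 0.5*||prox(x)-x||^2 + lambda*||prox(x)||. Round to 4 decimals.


Step 1: Compute ||x||.
||x|| = 8.5434
Step 2: Compute scaling factor.
scale = max(0, 1 - 3.5/8.5434) = 0.5903
Step 3: prox(x) = [3.9362, -3.1531]
||prox(x)|| = 5.0434
Step 4: Proximal objective.
0.5*||prox-x||^2 = 6.125
lambda*||prox|| = 17.6519
Total = 23.7768


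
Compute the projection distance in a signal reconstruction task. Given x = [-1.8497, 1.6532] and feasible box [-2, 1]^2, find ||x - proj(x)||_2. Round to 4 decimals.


Project each component onto [-2, 1].
clip(-1.8497) = -1.8497, clip(1.6532) = 1.0
Projection = [-1.8497, 1.0]
Squared diffs: [0.0, 0.4267]
Distance = sqrt(0.4267) = 0.6532


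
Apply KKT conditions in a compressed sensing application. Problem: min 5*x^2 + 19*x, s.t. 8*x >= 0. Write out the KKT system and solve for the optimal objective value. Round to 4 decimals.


Step 1: Try lambda = 0 (constraint inactive).
x_unc = -19/(2*5) = -1.9
Check: 8*-1.9 = -15.2 < 0 -- violated!
Step 2: Constraint must be active: 8*x = 0
x* = 0/8 = 0.0
lambda = (2*5*0.0 + 19)/8 = 2.375
Step 3: Compute optimal value.
f(x*) = 5*0.0^2 + 19*0.0 = 0.0


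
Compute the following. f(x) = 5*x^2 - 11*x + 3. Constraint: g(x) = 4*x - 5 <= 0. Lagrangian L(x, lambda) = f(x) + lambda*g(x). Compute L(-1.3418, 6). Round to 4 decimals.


Step 1: Evaluate f(x).
f(-1.3418) = 5*(-1.3418)^2 - 11*(-1.3418) + 3 = 26.7619
Step 2: Evaluate g(x).
g(-1.3418) = 4*-1.3418 - 5 = -10.3672
Step 3: Compute Lagrangian.
L = 26.7619 + 6*-10.3672 = -35.4413


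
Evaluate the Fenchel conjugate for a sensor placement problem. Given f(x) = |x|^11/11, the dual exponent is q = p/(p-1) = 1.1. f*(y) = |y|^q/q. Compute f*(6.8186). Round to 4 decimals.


The conjugate exponent q satisfies 1/p + 1/q = 1.
p = 11, so q = 11/(11 - 1) = 1.1
|y|^q = 6.8186^1.1 = 8.2616
f*(6.8186) = 8.2616 / 1.1 = 7.5106


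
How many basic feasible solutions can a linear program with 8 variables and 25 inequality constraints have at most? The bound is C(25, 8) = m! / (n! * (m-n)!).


Each vertex corresponds to some choice of n active constraints out of m, so the number of vertices is at most C(m, n) = m! / (n!(m-n)!).
m = 25, n = 8
Numerator: 25 * 24 * 23 * 22 * 21 * 20 * 19 * 18
Denominator: 8! = 40320
C(25, 8) = 1081575


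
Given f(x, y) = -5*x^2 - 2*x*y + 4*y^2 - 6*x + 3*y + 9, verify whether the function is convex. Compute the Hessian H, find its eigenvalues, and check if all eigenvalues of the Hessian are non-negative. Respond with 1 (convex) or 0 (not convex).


The Hessian of f(x,y) = -5*x^2 - 2*x*y + 4*y^2 - 6*x + 3*y + 9 is:
H = [[-10, -2], [-2, 8]]
Trace = -10 + 8 = -2
Determinant = -10*8 - (-2)^2 = -84
Discriminant = (-2)^2 - 4*-84 = 340.0
Eigenvalues: lambda_1 = -10.2195, lambda_2 = 8.2195
The function is not convex.

0


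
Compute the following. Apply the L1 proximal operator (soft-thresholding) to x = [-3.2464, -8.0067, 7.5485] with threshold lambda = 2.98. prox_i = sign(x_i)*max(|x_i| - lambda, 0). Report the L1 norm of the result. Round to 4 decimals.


Soft-thresholding with lambda = 2.98:
prox(-3.2464) = sign(-3.2464)*max(|-3.2464| - 2.98, 0) = -0.2664
prox(-8.0067) = sign(-8.0067)*max(|-8.0067| - 2.98, 0) = -5.0267
prox(7.5485) = sign(7.5485)*max(|7.5485| - 2.98, 0) = 4.5685
prox(x) = [-0.2664, -5.0267, 4.5685]
||prox(x)||_1 = 0.2664 + 5.0267 + 4.5685 = 9.8616


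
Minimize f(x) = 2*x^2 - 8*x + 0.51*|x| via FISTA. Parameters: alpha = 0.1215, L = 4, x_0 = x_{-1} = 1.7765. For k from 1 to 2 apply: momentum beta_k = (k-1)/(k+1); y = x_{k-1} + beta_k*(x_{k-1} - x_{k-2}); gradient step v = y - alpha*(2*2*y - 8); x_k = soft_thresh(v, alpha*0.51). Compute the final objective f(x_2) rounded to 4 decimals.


FISTA on f(x) = 2*x^2 - 8*x + 0.51*|x|
L = 4, alpha = 0.1215
Iteration 1: beta = 0.0, y = 1.7765 + 0.0*(1.7765 - 1.7765) = 1.7765
  grad(y) = -0.894, v = y - alpha*grad = 1.8851
  prox(v) = soft_thresh(1.8851, 0.062) = 1.8232
Iteration 2: beta = 0.3333, y = 1.8232 + 0.3333*(1.8232 - 1.7765) = 1.8387
  grad(y) = -0.6452, v = y - alpha*grad = 1.9171
  prox(v) = soft_thresh(1.9171, 0.062) = 1.8551
f(x_2) = 2*1.8551^2 - 8*1.8551 + 0.51*|1.8551| = -7.0119


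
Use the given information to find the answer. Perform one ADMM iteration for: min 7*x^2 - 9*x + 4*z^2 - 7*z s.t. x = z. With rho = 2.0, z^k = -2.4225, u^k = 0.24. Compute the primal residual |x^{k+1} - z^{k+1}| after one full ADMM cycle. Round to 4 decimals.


ADMM iteration with rho = 2.0, z^k = -2.4225, u^k = 0.24
Step 1: x-update.
Minimize 7*x^2 - 9*x + (2.0/2)*(x + 2.4225 + 0.24)^2
FOC: (2*7 + 2.0)*x = 9 + 2.0*(-2.4225 - 0.24)
x^{k+1} = 0.2297
Step 2: z-update.
Minimize 4*z^2 - 7*z + (2.0/2)*(0.2297 - z + 0.24)^2
FOC: (2*4 + 2.0)*z = 7 + 2.0*(0.2297 + 0.24)
z^{k+1} = 0.7939
Step 3: u-update.
u^{k+1} = 0.24 + 0.2297 - 0.7939 = -0.3243
Step 4: Primal residual = |0.2297 - 0.7939| = 0.5643


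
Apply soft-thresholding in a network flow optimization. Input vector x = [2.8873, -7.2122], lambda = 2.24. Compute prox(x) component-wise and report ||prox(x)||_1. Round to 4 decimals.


Soft-thresholding with lambda = 2.24:
prox(2.8873) = sign(2.8873)*max(|2.8873| - 2.24, 0) = 0.6473
prox(-7.2122) = sign(-7.2122)*max(|-7.2122| - 2.24, 0) = -4.9722
prox(x) = [0.6473, -4.9722]
||prox(x)||_1 = 0.6473 + 4.9722 = 5.6195


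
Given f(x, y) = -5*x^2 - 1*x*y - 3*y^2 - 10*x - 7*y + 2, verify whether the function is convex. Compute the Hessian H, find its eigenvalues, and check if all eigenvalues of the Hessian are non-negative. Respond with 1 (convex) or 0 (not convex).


The Hessian of f(x,y) = -5*x^2 - 1*x*y - 3*y^2 - 10*x - 7*y + 2 is:
H = [[-10, -1], [-1, -6]]
Trace = -10 - 6 = -16
Determinant = -10*-6 - (-1)^2 = 59
Discriminant = (-16)^2 - 4*59 = 20.0
Eigenvalues: lambda_1 = -10.2361, lambda_2 = -5.7639
The function is not convex.

0


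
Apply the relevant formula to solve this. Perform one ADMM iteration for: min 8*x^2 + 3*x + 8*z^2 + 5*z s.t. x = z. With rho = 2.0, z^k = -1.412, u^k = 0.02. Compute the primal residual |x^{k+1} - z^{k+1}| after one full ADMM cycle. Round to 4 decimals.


ADMM iteration with rho = 2.0, z^k = -1.412, u^k = 0.02
Step 1: x-update.
Minimize 8*x^2 + 3*x + (2.0/2)*(x + 1.412 + 0.02)^2
FOC: (2*8 + 2.0)*x = -3 + 2.0*(-1.412 - 0.02)
x^{k+1} = -0.3258
Step 2: z-update.
Minimize 8*z^2 + 5*z + (2.0/2)*(-0.3258 - z + 0.02)^2
FOC: (2*8 + 2.0)*z = -5 + 2.0*(-0.3258 + 0.02)
z^{k+1} = -0.3118
Step 3: u-update.
u^{k+1} = 0.02 - 0.3258 + 0.3118 = 0.006
Step 4: Primal residual = |-0.3258 + 0.3118| = 0.014


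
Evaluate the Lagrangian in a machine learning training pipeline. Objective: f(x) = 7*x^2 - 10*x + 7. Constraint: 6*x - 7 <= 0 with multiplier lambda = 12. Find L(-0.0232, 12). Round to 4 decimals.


Step 1: Evaluate f(x).
f(-0.0232) = 7*(-0.0232)^2 - 10*(-0.0232) + 7 = 7.2358
Step 2: Evaluate g(x).
g(-0.0232) = 6*-0.0232 - 7 = -7.1392
Step 3: Compute Lagrangian.
L = 7.2358 + 12*-7.1392 = -78.4346


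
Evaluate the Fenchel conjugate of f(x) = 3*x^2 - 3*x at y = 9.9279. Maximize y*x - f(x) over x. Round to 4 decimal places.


f*(y) = sup_x {y*x - a*x^2 - b*x} = sup_x {(y-b)*x - a*x^2}
FOC: (y - b) - 2a*x = 0 => x* = (y - b)/(2a)
x* = (9.9279 + 3)/(2*3) = 2.1547
f*(9.9279) = (y-b)^2/(4a) = (9.9279 + 3)^2/(4*3)
= 167.1306/12 = 13.9275


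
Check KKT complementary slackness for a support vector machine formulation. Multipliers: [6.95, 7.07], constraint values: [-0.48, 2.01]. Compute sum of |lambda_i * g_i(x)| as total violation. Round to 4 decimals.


KKT complementary slackness check:
lambda_1 * g_1 = 6.95 * -0.48 = -3.336
lambda_2 * g_2 = 7.07 * 2.01 = 14.2107
Total violation = 3.336 + 14.2107 = 17.5467


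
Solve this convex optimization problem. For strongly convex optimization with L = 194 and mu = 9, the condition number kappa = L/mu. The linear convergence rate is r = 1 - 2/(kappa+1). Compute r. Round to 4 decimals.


Step 1: Compute the condition number.
kappa = L/mu = 194/9 = 21.5556
Step 2: Compute the convergence rate.
r = 1 - 2/(kappa + 1) = 1 - 2*mu/(L + mu) = (L - mu)/(L + mu) = 185/203 = 0.9113


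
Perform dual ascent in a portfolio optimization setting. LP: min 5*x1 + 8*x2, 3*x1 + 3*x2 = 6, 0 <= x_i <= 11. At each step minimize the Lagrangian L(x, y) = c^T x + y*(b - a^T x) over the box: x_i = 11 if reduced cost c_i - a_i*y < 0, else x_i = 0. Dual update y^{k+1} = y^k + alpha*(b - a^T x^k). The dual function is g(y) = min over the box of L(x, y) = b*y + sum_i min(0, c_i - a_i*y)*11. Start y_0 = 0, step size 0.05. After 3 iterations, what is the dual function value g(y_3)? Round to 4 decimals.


Dual ascent for LP: min 5*x1 + 8*x2, 3*x1 + 3*x2 = 6, 0 <= x_i <= 11
Step 1: y^k = 0.0, reduced costs: (5.0, 8.0)
  x^k = (0.0, 0.0), subgradient = b - a^T x = 6.0
  y^{k+1} = 0.0 + 0.05*6.0 = 0.3
Step 2: y^k = 0.3, reduced costs: (4.1, 7.1)
  x^k = (0.0, 0.0), subgradient = b - a^T x = 6.0
  y^{k+1} = 0.3 + 0.05*6.0 = 0.6
Step 3: y^k = 0.6, reduced costs: (3.2, 6.2)
  x^k = (0.0, 0.0), subgradient = b - a^T x = 6.0
  y^{k+1} = 0.6 + 0.05*6.0 = 0.9
Dual objective at y_3 = 0.9: reduced costs (2.3, 5.3), box minimizer x = (0.0, 0.0)
g(y_3) = b*y + (c1 - a1*y)*x1 + (c2 - a2*y)*x2 = 6*0.9 + 2.3*0.0 + 5.3*0.0 = 5.4 + 0.0 + 0.0 = 5.4


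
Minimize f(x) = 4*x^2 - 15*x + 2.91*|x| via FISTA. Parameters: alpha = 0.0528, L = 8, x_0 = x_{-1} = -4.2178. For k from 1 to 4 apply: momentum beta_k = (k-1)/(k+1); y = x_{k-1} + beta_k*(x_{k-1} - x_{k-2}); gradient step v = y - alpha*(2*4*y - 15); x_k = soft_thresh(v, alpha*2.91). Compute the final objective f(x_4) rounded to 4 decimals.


FISTA on f(x) = 4*x^2 - 15*x + 2.91*|x|
L = 8, alpha = 0.0528
Iteration 1: beta = 0.0, y = -4.2178 + 0.0*(-4.2178 + 4.2178) = -4.2178
  grad(y) = -48.7424, v = y - alpha*grad = -1.6442
  prox(v) = soft_thresh(-1.6442, 0.1536) = -1.4906
Iteration 2: beta = 0.3333, y = -1.4906 + 0.3333*(-1.4906 + 4.2178) = -0.5815
  grad(y) = -19.6518, v = y - alpha*grad = 0.4561
  prox(v) = soft_thresh(0.4561, 0.1536) = 0.3025
Iteration 3: beta = 0.5, y = 0.3025 + 0.5*(0.3025 + 1.4906) = 1.199
  grad(y) = -5.4079, v = y - alpha*grad = 1.4846
  prox(v) = soft_thresh(1.4846, 0.1536) = 1.3309
Iteration 4: beta = 0.6, y = 1.3309 + 0.6*(1.3309 - 0.3025) = 1.948
  grad(y) = 0.5836, v = y - alpha*grad = 1.9171
  prox(v) = soft_thresh(1.9171, 0.1536) = 1.7635
f(x_4) = 4*1.7635^2 - 15*1.7635 + 2.91*|1.7635| = -8.881


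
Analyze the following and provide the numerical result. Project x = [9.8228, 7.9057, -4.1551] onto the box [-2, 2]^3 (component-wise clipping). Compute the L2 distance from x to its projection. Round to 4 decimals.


Project each component onto [-2, 2].
clip(9.8228) = 2.0, clip(7.9057) = 2.0, clip(-4.1551) = -2.0
Projection = [2.0, 2.0, -2.0]
Squared diffs: [61.1962, 34.8773, 4.6445]
Distance = sqrt(100.718) = 10.0358


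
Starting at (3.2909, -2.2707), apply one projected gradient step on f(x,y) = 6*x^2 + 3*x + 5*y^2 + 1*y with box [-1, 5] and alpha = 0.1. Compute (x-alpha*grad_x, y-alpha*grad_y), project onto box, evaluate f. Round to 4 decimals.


Step 1: Compute gradient at (3.2909, -2.2707).
grad_x = 2*6*3.2909 + 3 = 42.4908
grad_y = 2*5*-2.2707 + 1 = -21.707
Step 2: Gradient step.
x_raw = 3.2909 - 0.1*42.4908 = -0.9582
y_raw = -2.2707 - 0.1*-21.707 = -0.1
Step 3: Project onto [-1, 5].
x_proj = clip(-0.9582) = -0.9582
y_proj = clip(-0.1) = -0.1
Step 4: Evaluate f.
f(-0.9582, -0.1) = 2.5841


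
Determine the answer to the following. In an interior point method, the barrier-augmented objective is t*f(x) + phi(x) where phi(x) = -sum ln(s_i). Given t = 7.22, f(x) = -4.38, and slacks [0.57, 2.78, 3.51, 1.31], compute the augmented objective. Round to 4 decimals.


Step 1: Compute log-barrier.
ln values: [-0.5621, 1.0225, 1.2556, 0.27]
phi = -(-0.5621 + 1.0225 + 1.2556 + 0.27) = -1.986
Step 2: Compute augmented objective.
t*f(x) = 7.22*-4.38 = -31.6236
Total = -31.6236 - 1.986 = -33.6096


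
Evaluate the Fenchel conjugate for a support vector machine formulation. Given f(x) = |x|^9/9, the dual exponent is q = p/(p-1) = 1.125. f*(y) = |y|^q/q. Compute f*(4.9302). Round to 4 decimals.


The conjugate exponent q satisfies 1/p + 1/q = 1.
p = 9, so q = 9/(9 - 1) = 1.125
|y|^q = 4.9302^1.125 = 6.0183
f*(4.9302) = 6.0183 / 1.125 = 5.3496


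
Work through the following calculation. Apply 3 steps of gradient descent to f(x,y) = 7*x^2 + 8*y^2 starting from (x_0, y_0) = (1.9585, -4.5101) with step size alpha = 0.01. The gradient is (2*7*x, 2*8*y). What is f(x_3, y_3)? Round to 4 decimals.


Gradient descent on f(x,y) = 7*x^2 + 8*y^2.
Starting point: (1.9585, -4.5101), alpha = 0.01
Step 1: grad_x = 2*7*1.9585 = 27.419, grad_y = 2*8*-4.5101 = -72.1616
  x_1 = 1.9585 - 0.01*27.419 = 1.6843
  y_1 = -4.5101 - 0.01*-72.1616 = -3.7885
Step 2: grad_x = 2*7*1.6843 = 23.5803, grad_y = 2*8*-3.7885 = -60.6157
  x_2 = 1.6843 - 0.01*23.5803 = 1.4485
  y_2 = -3.7885 - 0.01*-60.6157 = -3.1823
Step 3: grad_x = 2*7*1.4485 = 20.2791, grad_y = 2*8*-3.1823 = -50.9172
  x_3 = 1.4485 - 0.01*20.2791 = 1.2457
  y_3 = -3.1823 - 0.01*-50.9172 = -2.6732
f(1.2457, -2.6732) = 7*1.2457^2 + 8*(-2.6732)^2 = 68.0287


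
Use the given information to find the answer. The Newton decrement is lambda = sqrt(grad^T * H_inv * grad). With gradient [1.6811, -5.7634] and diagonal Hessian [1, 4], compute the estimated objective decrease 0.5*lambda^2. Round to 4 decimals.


Step 1: H is diagonal, so H^(-1) * g = [1.6811, -1.4409].
Step 2: g^T H^(-1) g = sum_i g_i^2 / H_ii
  = (1.6811)^2/1 + (-5.7634)^2/4
  = 2.8261 + 8.3042 = 11.1303
Step 3: Objective decrease = 0.5 * g^T H^(-1) g = 5.5651


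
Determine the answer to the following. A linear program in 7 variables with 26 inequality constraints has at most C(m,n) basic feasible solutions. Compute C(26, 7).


Each vertex corresponds to some choice of n active constraints out of m, so the number of vertices is at most C(m, n) = m! / (n!(m-n)!).
m = 26, n = 7
Numerator: 26 * 25 * 24 * 23 * 22 * 21 * 20
Denominator: 7! = 5040
C(26, 7) = 657800


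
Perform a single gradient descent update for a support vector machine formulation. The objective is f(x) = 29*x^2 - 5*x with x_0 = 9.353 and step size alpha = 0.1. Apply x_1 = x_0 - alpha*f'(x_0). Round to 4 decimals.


We compute the gradient at x_0 and apply the update.
f'(x) = 58*x - 5
f'(9.353) = 58*9.353 - 5 = 537.474
x_1 = 9.353 - 0.1*537.474 = -44.3944


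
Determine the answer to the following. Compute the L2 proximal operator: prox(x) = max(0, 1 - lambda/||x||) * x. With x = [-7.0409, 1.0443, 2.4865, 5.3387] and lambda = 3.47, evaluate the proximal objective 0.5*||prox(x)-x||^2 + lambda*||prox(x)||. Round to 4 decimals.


Step 1: Compute ||x||.
||x|| = 9.2385
Step 2: Compute scaling factor.
scale = max(0, 1 - 3.47/9.2385) = 0.6244
Step 3: prox(x) = [-4.3963, 0.6521, 1.5526, 3.3335]
||prox(x)|| = 5.7685
Step 4: Proximal objective.
0.5*||prox-x||^2 = 6.0205
lambda*||prox|| = 20.0167
Total = 26.037


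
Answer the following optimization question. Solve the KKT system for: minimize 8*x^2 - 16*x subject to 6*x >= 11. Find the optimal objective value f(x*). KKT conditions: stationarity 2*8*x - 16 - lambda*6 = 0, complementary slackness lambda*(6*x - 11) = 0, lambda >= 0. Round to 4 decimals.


Step 1: Try lambda = 0 (constraint inactive).
x_unc = 16/(2*8) = 1.0
Check: 6*1.0 = 6.0 < 11 -- violated!
Step 2: Constraint must be active: 6*x = 11
x* = 11/6 = 1.8333 (rounded; the exact value 11/6 is used below)
lambda = (2*8*(11/6) - 16)/6 = 2.2222
Step 3: Compute optimal value.
f(x*) = 8*(11/6)^2 - 16*(11/6) = -2.4444


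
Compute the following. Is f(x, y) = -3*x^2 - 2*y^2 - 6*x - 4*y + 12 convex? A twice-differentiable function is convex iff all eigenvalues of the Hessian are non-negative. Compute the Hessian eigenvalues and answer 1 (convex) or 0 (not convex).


The Hessian of f(x,y) = -3*x^2 - 2*y^2 - 6*x - 4*y + 12 is:
H = [[-6, 0], [0, -4]]
Trace = -6 - 4 = -10
Determinant = -6*-4 - (0)^2 = 24
Discriminant = (-10)^2 - 4*24 = 4.0
Eigenvalues: lambda_1 = -6.0, lambda_2 = -4.0
The function is not convex.

0


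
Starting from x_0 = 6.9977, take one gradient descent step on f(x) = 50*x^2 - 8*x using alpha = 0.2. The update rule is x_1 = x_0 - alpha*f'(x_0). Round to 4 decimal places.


We compute the gradient at x_0 and apply the update.
f'(x) = 100*x - 8
f'(6.9977) = 100*6.9977 - 8 = 691.77
x_1 = 6.9977 - 0.2*691.77 = -131.3563
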